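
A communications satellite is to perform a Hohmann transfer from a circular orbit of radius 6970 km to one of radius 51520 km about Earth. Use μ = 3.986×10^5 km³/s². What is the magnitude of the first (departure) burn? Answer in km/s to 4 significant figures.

The Hohmann ellipse has a_t = (r₁ + r₂)/2 = 29245 km.
On the circular orbit at r = 6970 km, v_c = √(μ/r) = 7.5623 km/s.
Vis-viva on the transfer ellipse at r = 6970 km gives v_t = √[μ(2/r − 1/a_t)] = 10.037 km/s.
Δv₁ = |v_t − v_c| = |10.037 − 7.5623| = 2.475 km/s.

Δv₁ = 2.475 km/s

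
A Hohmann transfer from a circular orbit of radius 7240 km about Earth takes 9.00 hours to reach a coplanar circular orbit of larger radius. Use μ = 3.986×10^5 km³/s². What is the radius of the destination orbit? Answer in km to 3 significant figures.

Transfer time t = 9.00 hours = 32400 s, and t = π√(a_t³/μ).
So a_t = (μ t²/π²)^(1/3) = (3.986×10^5 × (32400)² / π²)^(1/3) = 34869 km.
Since a_t = (r₁ + r₂)/2, r₂ = 2a_t − r₁ = 2×34869 − 7240 = 62498 km.

r₂ = 62500 km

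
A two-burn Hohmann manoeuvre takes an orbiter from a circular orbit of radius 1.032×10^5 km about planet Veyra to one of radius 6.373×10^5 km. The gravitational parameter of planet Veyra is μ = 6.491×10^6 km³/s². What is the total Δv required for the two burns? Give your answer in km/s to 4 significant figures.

Transfer-ellipse semi-major axis a_t = (r₁ + r₂)/2 = (1.032×10^5 + 6.373×10^5)/2 = 3.7025×10^5 km.
At r₁ the circular-orbit speed is v₁ = √(μ/r₁) = 7.9308 km/s.
On the transfer ellipse at r₁, v² = μ(2/r − 1/a) gives v_p = √[μ(2/r₁ − 1/a_t)] = 10.405 km/s.
First burn Δv₁ = |v_p − v₁| = 2.474 km/s.
Circular speed at r₂: v₂ = √(μ/r₂) = 3.19142 km/s.
Transfer-orbit speed at r₂: v_a = √[μ(2/r₂ − 1/a_t)] = 1.68491 km/s.
Second burn Δv₂ = |v₂ − v_a| = 1.507 km/s.
Δv = Δv₁ + Δv₂ = 2.474 + 1.507 = 3.981 km/s.

Δv = 3.981 km/s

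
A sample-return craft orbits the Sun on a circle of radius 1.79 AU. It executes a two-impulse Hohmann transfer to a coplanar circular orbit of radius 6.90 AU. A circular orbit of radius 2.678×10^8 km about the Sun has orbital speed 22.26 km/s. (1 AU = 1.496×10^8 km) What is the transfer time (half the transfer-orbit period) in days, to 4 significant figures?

t = 1654 days

From the circular-orbit relation v² = μ/r at r = 2.678×10^8 km: μ = v²r = (22.26)² × 2.678×10^8 = 1.32697×10^11 km³/s².
In km: r₁ = 1.79 × 1.496×10^8 = 2.67784×10^8 km; r₂ = 6.90 × 1.496×10^8 = 1.03224×10^9 km.
Transfer-ellipse semi-major axis a_t = (r₁ + r₂)/2 = (2.67784×10^8 + 1.03224×10^9)/2 = 6.50012×10^8 km.
By Kepler's third law the transfer-orbit period is T = 2π√(a_t³/μ), so t = T/2 = 1.429×10^8 s.
Converting: 1.429×10^8 s ÷ 86400 s/day = 1654 days.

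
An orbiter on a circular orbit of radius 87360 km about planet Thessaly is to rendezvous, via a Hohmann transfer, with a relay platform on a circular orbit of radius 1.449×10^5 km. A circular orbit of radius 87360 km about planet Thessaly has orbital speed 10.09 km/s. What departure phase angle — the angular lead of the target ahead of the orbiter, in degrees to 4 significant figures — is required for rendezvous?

φ = 50.85°

From the circular-orbit relation v² = μ/r at r = 87360 km: μ = v²r = (10.09)² × 87360 = 8.89396×10^6 km³/s².
The Hohmann ellipse has a_t = (r₁ + r₂)/2 = 1.1613×10^5 km.
Transfer time t = π√(a_t³/μ) = 41689 s.
The target's mean motion on its circular orbit is ω₂ = √(μ/r₂³) = 5.4069×10^-5 rad/s.
Angle swept by the target during transfer: ω₂·t = 2.2541 rad = 129.15°.
The orbiter traverses 180° on the transfer ellipse, so the target must lead by 180° − 129.15° = 50.85°.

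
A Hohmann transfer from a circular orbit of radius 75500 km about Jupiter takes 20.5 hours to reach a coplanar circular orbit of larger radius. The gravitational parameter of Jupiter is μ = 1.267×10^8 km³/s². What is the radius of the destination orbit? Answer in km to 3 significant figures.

Transfer time t = 20.5 hours = 73800 s, and t = π√(a_t³/μ).
So a_t = (μ t²/π²)^(1/3) = (1.267×10^8 × (73800)² / π²)^(1/3) = 4.1197×10^5 km.
Since a_t = (r₁ + r₂)/2, r₂ = 2a_t − r₁ = 2×4.1197×10^5 − 75500 = 7.4844×10^5 km.

r₂ = 7.48×10^5 km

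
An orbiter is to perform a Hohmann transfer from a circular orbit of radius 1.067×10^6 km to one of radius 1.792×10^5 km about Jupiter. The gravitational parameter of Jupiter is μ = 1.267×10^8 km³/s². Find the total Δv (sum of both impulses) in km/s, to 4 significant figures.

Δv = 13.26 km/s

Semi-major axis of the transfer orbit: a_t = (1.067×10^6 + 1.792×10^5)/2 = 6.231×10^5 km.
At r₁ the circular-orbit speed is v₁ = √(μ/r₁) = 10.897 km/s.
Transfer-orbit speed at r₁ (vis-viva): v_a = √[μ(2/r₁ − 1/a_t)] = 5.8438 km/s.
First burn Δv₁ = |v_a − v₁| = 5.053 km/s.
At r₂, v₂ = √(μ/r₂) = 26.590 km/s.
Transfer-orbit speed at r₂: v_p = √[μ(2/r₂ − 1/a_t)] = 34.795 km/s.
Second burn Δv₂ = |v₂ − v_p| = 8.205 km/s.
Total Δv = Δv₁ + Δv₂ = 13.26 km/s.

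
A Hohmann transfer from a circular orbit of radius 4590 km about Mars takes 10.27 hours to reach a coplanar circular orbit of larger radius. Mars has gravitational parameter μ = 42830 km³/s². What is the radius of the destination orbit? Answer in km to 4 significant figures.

r₂ = 31610 km

Transfer time t = 10.27 hours = 36972 s, and t = π√(a_t³/μ).
So a_t = (μ t²/π²)^(1/3) = (42830 × (36972)² / π²)^(1/3) = 18102 km.
Since a_t = (r₁ + r₂)/2, r₂ = 2a_t − r₁ = 2×18102 − 4590 = 31614 km.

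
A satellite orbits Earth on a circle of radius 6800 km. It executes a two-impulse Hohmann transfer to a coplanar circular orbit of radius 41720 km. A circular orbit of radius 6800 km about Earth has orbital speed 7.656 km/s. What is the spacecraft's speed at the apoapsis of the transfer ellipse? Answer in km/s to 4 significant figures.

From the circular-orbit relation v² = μ/r at r = 6800 km: μ = v²r = (7.656)² × 6800 = 3.98577×10^5 km³/s².
Semi-major axis of the transfer orbit: a_t = (6800 + 41720)/2 = 24260 km.
The apoapsis of the transfer ellipse is at r = 41720 km.
Vis-viva: v = √[μ(2/r − 1/a_t)] = √[3.98577×10^5 × (2/41720 − 1/24260)] = 1.636 km/s.

v = 1.636 km/s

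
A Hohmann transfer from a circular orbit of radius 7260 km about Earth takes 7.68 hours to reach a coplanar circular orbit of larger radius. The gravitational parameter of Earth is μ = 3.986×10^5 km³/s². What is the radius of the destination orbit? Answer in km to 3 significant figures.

r₂ = 55500 km

Transfer time t = 7.68 hours = 27648 s, and t = π√(a_t³/μ).
So a_t = (μ t²/π²)^(1/3) = (3.986×10^5 × (27648)² / π²)^(1/3) = 31371 km.
Since a_t = (r₁ + r₂)/2, r₂ = 2a_t − r₁ = 2×31371 − 7260 = 55482 km.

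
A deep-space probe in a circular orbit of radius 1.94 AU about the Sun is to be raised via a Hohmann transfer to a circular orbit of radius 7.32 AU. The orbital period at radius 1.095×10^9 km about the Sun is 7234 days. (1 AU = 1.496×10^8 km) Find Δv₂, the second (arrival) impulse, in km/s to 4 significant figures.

Δv₂ = 3.882 km/s

From Kepler's third law T² = 4π²r³/μ at r = 1.095×10^9 km, T = 7234 days = 7234 × 86400 s = 6.250176×10^8 s: μ = 4π²r³/T² = 1.32684×10^11 km³/s².
In km: r₁ = 1.94 × 1.496×10^8 = 2.90224×10^8 km; r₂ = 7.32 × 1.496×10^8 = 1.095072×10^9 km.
Semi-major axis of the transfer orbit: a_t = (2.90224×10^8 + 1.095072×10^9)/2 = 6.92648×10^8 km.
Circular speed at r = 1.095072×10^9 km: v_c = √(μ/r) = 11.007 km/s.
Vis-viva on the transfer ellipse at r = 1.095072×10^9 km gives v_t = √[μ(2/r − 1/a_t)] = 7.1252 km/s.
Δv₂ = |v_t − v_c| = |7.1252 − 11.007| = 3.882 km/s.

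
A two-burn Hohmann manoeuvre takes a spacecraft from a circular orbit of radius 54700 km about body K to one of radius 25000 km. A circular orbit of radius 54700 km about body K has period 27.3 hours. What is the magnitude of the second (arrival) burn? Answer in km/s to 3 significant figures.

From Kepler's third law T² = 4π²r³/μ at r = 54700 km, T = 27.3 hours = 27.3 × 3600 s = 98280 s: μ = 4π²r³/T² = 6.68947×10^5 km³/s².
The Hohmann ellipse has a_t = (r₁ + r₂)/2 = 39850 km.
Circular speed at r = 25000 km: v_c = √(μ/r) = 5.1728 km/s.
Transfer-orbit speed at the same r (vis-viva, a = a_t): v_t = √[μ(2/r − 1/a_t)] = 6.0605 km/s.
Δv₂ = |v_t − v_c| = |6.0605 − 5.1728| = 0.8877 km/s.

Δv₂ = 0.888 km/s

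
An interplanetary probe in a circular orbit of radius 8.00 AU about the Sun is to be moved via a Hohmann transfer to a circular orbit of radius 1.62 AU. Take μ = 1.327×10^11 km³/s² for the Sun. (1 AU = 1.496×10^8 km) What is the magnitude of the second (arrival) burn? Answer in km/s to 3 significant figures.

Δv₂ = 6.78 km/s

In km: r₁ = 8.00 × 1.496×10^8 = 1.1968×10^9 km; r₂ = 1.62 × 1.496×10^8 = 2.42352×10^8 km.
The Hohmann ellipse has a_t = (r₁ + r₂)/2 = 7.19576×10^8 km.
On the circular orbit at r = 2.42352×10^8 km, v_c = √(μ/r) = 23.400 km/s.
Transfer-orbit speed at the same r (vis-viva, a = a_t): v_t = √[μ(2/r − 1/a_t)] = 30.178 km/s.
Δv₂ = |v_t − v_c| = |30.178 − 23.400| = 6.778 km/s.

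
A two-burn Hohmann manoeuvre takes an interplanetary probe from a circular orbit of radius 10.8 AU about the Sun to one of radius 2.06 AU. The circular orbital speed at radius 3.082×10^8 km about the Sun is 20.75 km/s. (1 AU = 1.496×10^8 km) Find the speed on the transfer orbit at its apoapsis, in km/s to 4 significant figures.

From the circular-orbit relation v² = μ/r at r = 3.082×10^8 km: μ = v²r = (20.75)² × 3.082×10^8 = 1.32699×10^11 km³/s².
In km: r₁ = 10.8 × 1.496×10^8 = 1.61568×10^9 km; r₂ = 2.06 × 1.496×10^8 = 3.08176×10^8 km.
Transfer-ellipse semi-major axis a_t = (r₁ + r₂)/2 = (1.61568×10^9 + 3.08176×10^8)/2 = 9.61928×10^8 km.
At apoapsis, r = 1.61568×10^9 km.
Vis-viva: v = √[μ(2/r − 1/a_t)] = √[1.32699×10^11 × (2/1.61568×10^9 − 1/9.61928×10^8)] = 5.130 km/s.

v = 5.130 km/s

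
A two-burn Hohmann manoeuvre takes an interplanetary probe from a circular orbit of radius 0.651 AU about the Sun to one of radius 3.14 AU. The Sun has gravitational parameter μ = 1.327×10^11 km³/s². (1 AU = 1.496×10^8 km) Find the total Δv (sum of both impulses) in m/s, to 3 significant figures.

In km: r₁ = 0.651 × 1.496×10^8 = 9.73896×10^7 km; r₂ = 3.14 × 1.496×10^8 = 4.69744×10^8 km.
Semi-major axis of the transfer orbit: a_t = (9.73896×10^7 + 4.69744×10^8)/2 = 2.835668×10^8 km.
Circular speed at r₁: v₁ = √(μ/r₁) = √(1.327×10^11/9.73896×10^7) = 36.913 km/s.
On the transfer ellipse at r₁, vis-viva gives v_p = √[μ(2/r₁ − 1/a_t)] = 47.510 km/s.
First burn Δv₁ = |v_p − v₁| = 10.597 km/s.
Circular speed at r₂: v₂ = √(μ/r₂) = 16.80757 km/s.
Transfer-orbit speed at r₂: v_a = √[μ(2/r₂ − 1/a_t)] = 9.849937 km/s.
Second burn Δv₂ = |v₂ − v_a| = 6.9576 km/s.
Δv = Δv₁ + Δv₂ = 10.597 + 6.9576 = 17.55 km/s.

Δv = 17600 m/s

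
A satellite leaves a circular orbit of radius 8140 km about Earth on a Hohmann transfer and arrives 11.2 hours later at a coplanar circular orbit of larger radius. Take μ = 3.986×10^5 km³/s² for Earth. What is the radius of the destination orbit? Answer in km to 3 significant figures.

r₂ = 72500 km

Transfer time t = 11.2 hours = 40320 s, and t = π√(a_t³/μ).
So a_t = (μ t²/π²)^(1/3) = (3.986×10^5 × (40320)² / π²)^(1/3) = 40342 km.
Since a_t = (r₁ + r₂)/2, r₂ = 2a_t − r₁ = 2×40342 − 8140 = 72544 km.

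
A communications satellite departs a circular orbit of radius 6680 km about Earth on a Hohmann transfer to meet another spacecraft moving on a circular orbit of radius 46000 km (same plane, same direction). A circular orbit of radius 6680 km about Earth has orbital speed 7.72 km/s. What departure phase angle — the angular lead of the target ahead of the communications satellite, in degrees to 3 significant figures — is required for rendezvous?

φ = 102°

From the circular-orbit relation v² = μ/r at r = 6680 km: μ = v²r = (7.72)² × 6680 = 3.98117×10^5 km³/s².
The Hohmann ellipse has a_t = (r₁ + r₂)/2 = 26340 km.
The half-period of the transfer ellipse is t = π√(a_t³/μ) = 21284.7 s.
Target angular speed ω₂ = √(μ/r₂³) = 6.39542×10^-5 rad/s.
Angle swept by the target during transfer: ω₂·t = 1.3612 rad = 77.99°.
Arrival is 180° from departure on the ellipse, so φ = 180° − 77.99° = 102°.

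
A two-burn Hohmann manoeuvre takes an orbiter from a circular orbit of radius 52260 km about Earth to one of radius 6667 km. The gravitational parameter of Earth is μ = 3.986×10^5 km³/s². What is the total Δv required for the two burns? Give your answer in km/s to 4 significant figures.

Δv = 4.014 km/s

Transfer-ellipse semi-major axis a_t = (r₁ + r₂)/2 = (52260 + 6667)/2 = 29463.5 km.
At r₁ the circular-orbit speed is v₁ = √(μ/r₁) = 2.762 km/s.
Transfer-orbit speed at r₁ (v² = μ(2/r − 1/a)): v_a = √[μ(2/r₁ − 1/a_t)] = 1.314 km/s.
First burn Δv₁ = |v_a − v₁| = 1.448 km/s.
Circular speed at r₂: v₂ = √(μ/r₂) = 7.7322 km/s.
Transfer-orbit speed at r₂: v_p = √[μ(2/r₂ − 1/a_t)] = 10.298 km/s.
Second burn Δv₂ = |v₂ − v_p| = 2.566 km/s.
Total Δv = Δv₁ + Δv₂ = 4.014 km/s.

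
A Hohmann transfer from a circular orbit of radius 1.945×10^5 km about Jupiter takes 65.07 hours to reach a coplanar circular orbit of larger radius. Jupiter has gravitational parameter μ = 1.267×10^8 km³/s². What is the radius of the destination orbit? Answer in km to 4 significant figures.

r₂ = 1.585×10^6 km

Transfer time t = 65.07 hours = 2.34252×10^5 s, and t = π√(a_t³/μ).
So a_t = (μ t²/π²)^(1/3) = (1.267×10^8 × (2.34252×10^5)² / π²)^(1/3) = 8.8978×10^5 km.
Since a_t = (r₁ + r₂)/2, r₂ = 2a_t − r₁ = 2×8.8978×10^5 − 1.945×10^5 = 1.58506×10^6 km.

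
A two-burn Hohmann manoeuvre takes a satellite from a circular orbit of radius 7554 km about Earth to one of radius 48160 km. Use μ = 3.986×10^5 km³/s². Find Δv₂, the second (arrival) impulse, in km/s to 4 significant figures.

Δv₂ = 1.379 km/s

Semi-major axis of the transfer orbit: a_t = (7554 + 48160)/2 = 27857 km.
On the circular orbit at r = 48160 km, v_c = √(μ/r) = 2.877 km/s.
Transfer-orbit speed at the same r (vis-viva, a = a_t): v_t = √[μ(2/r − 1/a_t)] = 1.498 km/s.
Δv₂ = |v_t − v_c| = |1.498 − 2.877| = 1.379 km/s.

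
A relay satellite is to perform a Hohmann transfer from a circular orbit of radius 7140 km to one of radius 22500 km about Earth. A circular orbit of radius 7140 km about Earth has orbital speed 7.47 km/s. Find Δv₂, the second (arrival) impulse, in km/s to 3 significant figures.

From the circular-orbit relation v² = μ/r at r = 7140 km: μ = v²r = (7.47)² × 7140 = 3.98418×10^5 km³/s².
Semi-major axis of the transfer orbit: a_t = (7140 + 22500)/2 = 14820 km.
On the circular orbit at r = 22500 km, v_c = √(μ/r) = 4.208 km/s.
Transfer-orbit speed at the same r (vis-viva, a = a_t): v_t = √[μ(2/r − 1/a_t)] = 2.921 km/s.
Δv₂ = |v_t − v_c| = |2.921 − 4.208| = 1.287 km/s.

Δv₂ = 1.29 km/s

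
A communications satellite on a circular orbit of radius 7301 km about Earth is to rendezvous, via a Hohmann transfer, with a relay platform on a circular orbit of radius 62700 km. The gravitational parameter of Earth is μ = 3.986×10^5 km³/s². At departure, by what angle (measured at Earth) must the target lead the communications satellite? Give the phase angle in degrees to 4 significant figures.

φ = 104.9°

Semi-major axis of the transfer orbit: a_t = (7301 + 62700)/2 = 35000.5 km.
Transfer time t = π√(a_t³/μ) = 32583 s.
Target angular speed ω₂ = √(μ/r₂³) = 4.0213×10^-5 rad/s.
Angle swept by the target during transfer: ω₂·t = 1.3103 rad = 75.07°.
Arrival is 180° from departure on the ellipse, so φ = 180° − 75.07° = 104.9°.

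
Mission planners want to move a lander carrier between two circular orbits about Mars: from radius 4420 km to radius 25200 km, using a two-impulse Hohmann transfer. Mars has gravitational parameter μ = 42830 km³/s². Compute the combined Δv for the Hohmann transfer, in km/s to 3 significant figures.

Δv = 1.54 km/s

The Hohmann ellipse has a_t = (r₁ + r₂)/2 = 14810 km.
At r₁ the circular-orbit speed is v₁ = √(μ/r₁) = 3.1129 km/s.
Transfer-orbit speed at r₁ (vis-viva equation): v_p = √[μ(2/r₁ − 1/a_t)] = 4.0606 km/s.
First burn Δv₁ = |v_p − v₁| = 0.9477 km/s.
At r₂, v₂ = √(μ/r₂) = 1.3037 km/s.
Transfer-orbit speed at r₂: v_a = √[μ(2/r₂ − 1/a_t)] = 0.71221 km/s.
Second burn Δv₂ = |v₂ − v_a| = 0.5915 km/s.
Δv = Δv₁ + Δv₂ = 0.9477 + 0.5915 = 1.539 km/s.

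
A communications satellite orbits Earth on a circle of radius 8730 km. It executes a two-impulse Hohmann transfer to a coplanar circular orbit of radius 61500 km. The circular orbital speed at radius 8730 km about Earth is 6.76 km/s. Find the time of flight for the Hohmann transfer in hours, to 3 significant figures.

t = 9.09 hours

From the circular-orbit relation v² = μ/r at r = 8730 km: μ = v²r = (6.76)² × 8730 = 3.98940×10^5 km³/s².
Semi-major axis of the transfer orbit: a_t = (8730 + 61500)/2 = 35115 km.
Transfer time t = π√(a_t³/μ) = π√((35115)³ / 3.98940×10^5) = 32730 s.
Converting: 32730 s ÷ 3600 s/hour = 9.09 hours.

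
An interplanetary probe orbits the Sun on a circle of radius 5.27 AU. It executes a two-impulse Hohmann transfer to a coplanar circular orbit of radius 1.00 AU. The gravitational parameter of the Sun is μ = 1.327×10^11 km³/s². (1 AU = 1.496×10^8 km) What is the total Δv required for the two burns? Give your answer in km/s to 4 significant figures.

Δv = 14.48 km/s

In km: r₁ = 5.27 × 1.496×10^8 = 7.88392×10^8 km; r₂ = 1.00 × 1.496×10^8 = 1.496×10^8 km.
Transfer-ellipse semi-major axis a_t = (r₁ + r₂)/2 = (7.88392×10^8 + 1.496×10^8)/2 = 4.68996×10^8 km.
At r₁ the circular-orbit speed is v₁ = √(μ/r₁) = 12.9737 km/s.
Transfer-orbit speed at r₁ (vis-viva): v_a = √[μ(2/r₁ − 1/a_t)] = 7.32733 km/s.
First burn Δv₁ = |v_a − v₁| = 5.646 km/s.
At r₂, v₂ = √(μ/r₂) = 29.783 km/s.
Transfer-orbit speed at r₂: v_p = √[μ(2/r₂ − 1/a_t)] = 38.615 km/s.
Second burn Δv₂ = |v₂ − v_p| = 8.832 km/s.
Δv = Δv₁ + Δv₂ = 5.646 + 8.832 = 14.48 km/s.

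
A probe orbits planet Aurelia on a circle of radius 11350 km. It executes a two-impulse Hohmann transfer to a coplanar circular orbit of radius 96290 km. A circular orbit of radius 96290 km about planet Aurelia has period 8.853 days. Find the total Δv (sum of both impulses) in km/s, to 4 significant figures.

Δv = 1.205 km/s

From Kepler's third law T² = 4π²r³/μ at r = 96290 km, T = 8.853 days = 8.853 × 86400 s = 7.648992×10^5 s: μ = 4π²r³/T² = 60241.4 km³/s².
The Hohmann ellipse has a_t = (r₁ + r₂)/2 = 53820 km.
At r₁ the circular-orbit speed is v₁ = √(μ/r₁) = 2.3038 km/s.
On the transfer ellipse at r₁, v² = μ(2/r − 1/a) gives v_p = √[μ(2/r₁ − 1/a_t)] = 3.0815 km/s.
First burn Δv₁ = |v_p − v₁| = 0.7777 km/s.
At r₂, v₂ = √(μ/r₂) = 0.79096 km/s.
Transfer-orbit speed at r₂: v_a = √[μ(2/r₂ − 1/a_t)] = 0.36323 km/s.
Second burn Δv₂ = |v₂ − v_a| = 0.4277 km/s.
Total Δv = Δv₁ + Δv₂ = 1.205 km/s.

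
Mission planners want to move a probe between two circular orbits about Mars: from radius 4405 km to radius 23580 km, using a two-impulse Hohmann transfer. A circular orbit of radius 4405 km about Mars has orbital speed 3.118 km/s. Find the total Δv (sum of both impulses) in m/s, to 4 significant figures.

From the circular-orbit relation v² = μ/r at r = 4405 km: μ = v²r = (3.118)² × 4405 = 42825.1 km³/s².
The Hohmann ellipse has a_t = (r₁ + r₂)/2 = 13992.5 km.
At r₁ the circular-orbit speed is v₁ = √(μ/r₁) = 3.1180 km/s.
Transfer-orbit speed at r₁ (vis-viva): v_p = √[μ(2/r₁ − 1/a_t)] = 4.0476 km/s.
First burn Δv₁ = |v_p − v₁| = 0.9296 km/s.
Circular speed at r₂: v₂ = √(μ/r₂) = 1.34765 km/s.
Transfer-orbit speed at r₂: v_a = √[μ(2/r₂ − 1/a_t)] = 0.756140 km/s.
Second burn Δv₂ = |v₂ − v_a| = 0.5915 km/s.
Δv = Δv₁ + Δv₂ = 0.9296 + 0.5915 = 1.521 km/s.

Δv = 1521 m/s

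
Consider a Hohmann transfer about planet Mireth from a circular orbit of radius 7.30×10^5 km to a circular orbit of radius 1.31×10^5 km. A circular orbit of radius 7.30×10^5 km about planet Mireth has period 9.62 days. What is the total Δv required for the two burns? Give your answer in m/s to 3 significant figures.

From Kepler's third law T² = 4π²r³/μ at r = 7.30×10^5 km, T = 9.62 days = 9.62 × 86400 s = 8.31168×10^5 s: μ = 4π²r³/T² = 2.22306×10^7 km³/s².
Semi-major axis of the transfer orbit: a_t = (7.300×10^5 + 1.310×10^5)/2 = 4.305×10^5 km.
Circular speed at r₁: v₁ = √(μ/r₁) = √(2.22306×10^7/7.300×10^5) = 5.518 km/s.
On the transfer ellipse at r₁, vis-viva equation gives v_a = √[μ(2/r₁ − 1/a_t)] = 3.044 km/s.
First burn Δv₁ = |v_a − v₁| = 2.474 km/s.
At r₂, v₂ = √(μ/r₂) = 13.0269 km/s.
Transfer-orbit speed at r₂: v_p = √[μ(2/r₂ − 1/a_t)] = 16.9635 km/s.
Second burn Δv₂ = |v₂ − v_p| = 3.937 km/s.
Total Δv = Δv₁ + Δv₂ = 6.411 km/s.

Δv = 6410 m/s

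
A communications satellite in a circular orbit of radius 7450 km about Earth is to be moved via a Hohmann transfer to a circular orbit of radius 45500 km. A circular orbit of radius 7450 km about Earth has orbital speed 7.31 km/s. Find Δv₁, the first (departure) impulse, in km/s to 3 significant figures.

From the circular-orbit relation v² = μ/r at r = 7450 km: μ = v²r = (7.31)² × 7450 = 3.98099×10^5 km³/s².
Transfer-ellipse semi-major axis a_t = (r₁ + r₂)/2 = (7450 + 45500)/2 = 26475 km.
On the circular orbit at r = 7450 km, v_c = √(μ/r) = 7.310 km/s.
Transfer-orbit speed at the same r (vis-viva, a = a_t): v_t = √[μ(2/r − 1/a_t)] = 9.583 km/s.
Δv₁ = |v_t − v_c| = |9.583 − 7.310| = 2.273 km/s.

Δv₁ = 2.27 km/s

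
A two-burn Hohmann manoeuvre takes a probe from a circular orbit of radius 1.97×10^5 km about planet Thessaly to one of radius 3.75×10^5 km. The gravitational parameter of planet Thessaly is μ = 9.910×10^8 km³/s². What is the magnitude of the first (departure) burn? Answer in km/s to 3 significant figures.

Δv₁ = 10.3 km/s

Semi-major axis of the transfer orbit: a_t = (1.970×10^5 + 3.750×10^5)/2 = 2.860×10^5 km.
On the circular orbit at r = 1.970×10^5 km, v_c = √(μ/r) = 70.93 km/s.
Vis-viva on the transfer ellipse at r = 1.970×10^5 km gives v_t = √[μ(2/r − 1/a_t)] = 81.22 km/s.
Δv₁ = |v_t − v_c| = |81.22 − 70.93| = 10.29 km/s.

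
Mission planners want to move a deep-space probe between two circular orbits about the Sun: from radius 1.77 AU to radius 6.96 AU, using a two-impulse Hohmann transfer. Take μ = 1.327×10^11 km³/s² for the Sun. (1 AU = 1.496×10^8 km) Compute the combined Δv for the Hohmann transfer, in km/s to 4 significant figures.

In km: r₁ = 1.77 × 1.496×10^8 = 2.64792×10^8 km; r₂ = 6.96 × 1.496×10^8 = 1.041216×10^9 km.
Transfer-ellipse semi-major axis a_t = (r₁ + r₂)/2 = (2.64792×10^8 + 1.041216×10^9)/2 = 6.53004×10^8 km.
At r₁ the circular-orbit speed is v₁ = √(μ/r₁) = 22.386 km/s.
Transfer-orbit speed at r₁ (vis-viva equation): v_p = √[μ(2/r₁ − 1/a_t)] = 28.268 km/s.
First burn Δv₁ = |v_p − v₁| = 5.882 km/s.
Circular speed at r₂: v₂ = √(μ/r₂) = 11.289 km/s.
Transfer-orbit speed at r₂: v_a = √[μ(2/r₂ − 1/a_t)] = 7.1889 km/s.
Second burn Δv₂ = |v₂ − v_a| = 4.100 km/s.
Total Δv = Δv₁ + Δv₂ = 9.982 km/s.

Δv = 9.982 km/s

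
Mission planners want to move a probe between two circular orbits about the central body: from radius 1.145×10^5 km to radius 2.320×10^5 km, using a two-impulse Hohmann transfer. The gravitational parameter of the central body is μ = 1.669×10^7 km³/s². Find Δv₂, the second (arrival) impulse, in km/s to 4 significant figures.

The Hohmann ellipse has a_t = (r₁ + r₂)/2 = 1.7325×10^5 km.
Circular speed at r = 2.320×10^5 km: v_c = √(μ/r) = 8.4817 km/s.
Transfer-orbit speed at the same r (vis-viva, a = a_t): v_t = √[μ(2/r − 1/a_t)] = 6.8953 km/s.
Δv₂ = |v_t − v_c| = |6.8953 − 8.4817| = 1.586 km/s.

Δv₂ = 1.586 km/s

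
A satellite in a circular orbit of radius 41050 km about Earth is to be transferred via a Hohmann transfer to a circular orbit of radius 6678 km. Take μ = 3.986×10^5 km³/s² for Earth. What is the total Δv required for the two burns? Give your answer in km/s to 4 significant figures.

The Hohmann ellipse has a_t = (r₁ + r₂)/2 = 23864 km.
At r₁ the circular-orbit speed is v₁ = √(μ/r₁) = 3.116 km/s.
On the transfer ellipse at r₁, v² = μ(2/r − 1/a) gives v_a = √[μ(2/r₁ − 1/a_t)] = 1.648 km/s.
First burn Δv₁ = |v_a − v₁| = 1.468 km/s.
At r₂, v₂ = √(μ/r₂) = 7.7258 km/s.
Transfer-orbit speed at r₂: v_p = √[μ(2/r₂ − 1/a_t)] = 10.133 km/s.
Second burn Δv₂ = |v₂ − v_p| = 2.407 km/s.
Δv = Δv₁ + Δv₂ = 1.468 + 2.407 = 3.875 km/s.

Δv = 3.875 km/s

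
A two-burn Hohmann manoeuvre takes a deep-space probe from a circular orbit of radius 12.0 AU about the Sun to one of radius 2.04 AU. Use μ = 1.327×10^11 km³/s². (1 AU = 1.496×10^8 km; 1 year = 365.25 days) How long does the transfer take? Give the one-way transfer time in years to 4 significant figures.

t = 9.301 years

In km: r₁ = 12.0 × 1.496×10^8 = 1.7952×10^9 km; r₂ = 2.04 × 1.496×10^8 = 3.05184×10^8 km.
Transfer-ellipse semi-major axis a_t = (r₁ + r₂)/2 = (1.7952×10^9 + 3.05184×10^8)/2 = 1.050192×10^9 km.
By Kepler's third law the transfer-orbit period is T = 2π√(a_t³/μ), so t = T/2 = 2.9351×10^8 s.
Converting: 2.9351×10^8 s ÷ 3.15576×10^7 s/year (365.25 × 86400) = 9.301 years.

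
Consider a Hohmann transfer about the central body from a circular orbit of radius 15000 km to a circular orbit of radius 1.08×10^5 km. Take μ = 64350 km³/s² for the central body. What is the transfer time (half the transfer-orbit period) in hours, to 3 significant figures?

Transfer-ellipse semi-major axis a_t = (r₁ + r₂)/2 = (15000 + 1.080×10^5)/2 = 61500 km.
Half the transfer-orbit period gives t = π√(a_t³/μ) = 1.889×10^5 s.
Converting: 1.889×10^5 s ÷ 3600 s/hour = 52.5 hours.

t = 52.5 hours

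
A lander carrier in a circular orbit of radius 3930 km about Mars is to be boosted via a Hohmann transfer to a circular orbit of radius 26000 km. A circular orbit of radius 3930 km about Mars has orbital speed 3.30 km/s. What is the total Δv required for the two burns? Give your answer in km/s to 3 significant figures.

From the circular-orbit relation v² = μ/r at r = 3930 km: μ = v²r = (3.30)² × 3930 = 42797.7 km³/s².
Semi-major axis of the transfer orbit: a_t = (3930 + 26000)/2 = 14965 km.
At r₁ the circular-orbit speed is v₁ = √(μ/r₁) = 3.3000 km/s.
Transfer-orbit speed at r₁ (vis-viva): v_p = √[μ(2/r₁ − 1/a_t)] = 4.3497 km/s.
First burn Δv₁ = |v_p − v₁| = 1.0497 km/s.
Circular speed at r₂: v₂ = √(μ/r₂) = 1.28299 km/s.
Transfer-orbit speed at r₂: v_a = √[μ(2/r₂ − 1/a_t)] = 0.657478 km/s.
Second burn Δv₂ = |v₂ − v_a| = 0.62551 km/s.
Total Δv = Δv₁ + Δv₂ = 1.675 km/s.

Δv = 1.68 km/s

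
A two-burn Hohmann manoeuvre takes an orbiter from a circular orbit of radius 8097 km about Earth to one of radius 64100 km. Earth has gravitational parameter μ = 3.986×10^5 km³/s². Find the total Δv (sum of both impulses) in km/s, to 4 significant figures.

The Hohmann ellipse has a_t = (r₁ + r₂)/2 = 36098.5 km.
Circular speed at r₁: v₁ = √(μ/r₁) = √(3.986×10^5/8097) = 7.0163 km/s.
Transfer-orbit speed at r₁ (v² = μ(2/r − 1/a)): v_p = √[μ(2/r₁ − 1/a_t)] = 9.3496 km/s.
First burn Δv₁ = |v_p − v₁| = 2.333 km/s.
At r₂, v₂ = √(μ/r₂) = 2.494 km/s.
Transfer-orbit speed at r₂: v_a = √[μ(2/r₂ − 1/a_t)] = 1.181 km/s.
Second burn Δv₂ = |v₂ − v_a| = 1.313 km/s.
Δv = Δv₁ + Δv₂ = 2.333 + 1.313 = 3.646 km/s.

Δv = 3.646 km/s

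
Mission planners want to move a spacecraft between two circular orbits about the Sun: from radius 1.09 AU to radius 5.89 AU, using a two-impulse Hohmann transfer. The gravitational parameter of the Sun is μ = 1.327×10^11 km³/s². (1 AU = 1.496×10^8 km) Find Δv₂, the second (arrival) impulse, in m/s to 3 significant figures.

Δv₂ = 5410 m/s

In km: r₁ = 1.09 × 1.496×10^8 = 1.63064×10^8 km; r₂ = 5.89 × 1.496×10^8 = 8.81144×10^8 km.
Transfer-ellipse semi-major axis a_t = (r₁ + r₂)/2 = (1.63064×10^8 + 8.81144×10^8)/2 = 5.22104×10^8 km.
On the circular orbit at r = 8.81144×10^8 km, v_c = √(μ/r) = 12.272 km/s.
Vis-viva on the transfer ellipse at r = 8.81144×10^8 km gives v_t = √[μ(2/r − 1/a_t)] = 6.8582 km/s.
Δv₂ = |v_t − v_c| = |6.8582 − 12.272| = 5.414 km/s.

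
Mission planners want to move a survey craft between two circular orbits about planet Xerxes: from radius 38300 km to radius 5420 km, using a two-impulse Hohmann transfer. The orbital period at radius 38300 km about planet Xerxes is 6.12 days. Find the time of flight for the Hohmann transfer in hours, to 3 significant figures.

t = 31.7 hours

From Kepler's third law T² = 4π²r³/μ at r = 38300 km, T = 6.12 days = 6.12 × 86400 s = 5.28768×10^5 s: μ = 4π²r³/T² = 7932.79 km³/s².
Transfer-ellipse semi-major axis a_t = (r₁ + r₂)/2 = (38300 + 5420)/2 = 21860 km.
Transfer time t = π√(a_t³/μ) = π√((21860)³ / 7932.79) = 1.140×10^5 s.
Converting: 1.140×10^5 s ÷ 3600 s/hour = 31.7 hours.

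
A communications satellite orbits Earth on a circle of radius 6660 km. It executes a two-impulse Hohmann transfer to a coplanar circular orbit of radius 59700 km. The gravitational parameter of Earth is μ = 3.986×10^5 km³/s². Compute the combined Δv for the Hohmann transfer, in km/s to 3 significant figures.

Semi-major axis of the transfer orbit: a_t = (6660 + 59700)/2 = 33180 km.
At r₁ the circular-orbit speed is v₁ = √(μ/r₁) = 7.7363 km/s.
On the transfer ellipse at r₁, vis-viva equation gives v_p = √[μ(2/r₁ − 1/a_t)] = 10.377 km/s.
First burn Δv₁ = |v_p − v₁| = 2.641 km/s.
At r₂, v₂ = √(μ/r₂) = 2.584 km/s.
Transfer-orbit speed at r₂: v_a = √[μ(2/r₂ − 1/a_t)] = 1.158 km/s.
Second burn Δv₂ = |v₂ − v_a| = 1.426 km/s.
Total Δv = Δv₁ + Δv₂ = 4.067 km/s.

Δv = 4.07 km/s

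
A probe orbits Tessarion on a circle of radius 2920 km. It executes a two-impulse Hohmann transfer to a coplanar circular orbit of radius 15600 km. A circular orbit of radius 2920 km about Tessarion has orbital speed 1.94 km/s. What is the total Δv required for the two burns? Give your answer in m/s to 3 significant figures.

From the circular-orbit relation v² = μ/r at r = 2920 km: μ = v²r = (1.94)² × 2920 = 10989.7 km³/s².
Semi-major axis of the transfer orbit: a_t = (2920 + 15600)/2 = 9260 km.
At r₁ the circular-orbit speed is v₁ = √(μ/r₁) = 1.940 km/s.
Transfer-orbit speed at r₁ (vis-viva equation): v_p = √[μ(2/r₁ − 1/a_t)] = 2.518 km/s.
First burn Δv₁ = |v_p − v₁| = 0.5780 km/s.
Circular speed at r₂: v₂ = √(μ/r₂) = 0.8393 km/s.
Transfer-orbit speed at r₂: v_a = √[μ(2/r₂ − 1/a_t)] = 0.4713 km/s.
Second burn Δv₂ = |v₂ − v_a| = 0.3680 km/s.
Δv = Δv₁ + Δv₂ = 0.5780 + 0.3680 = 0.9460 km/s.

Δv = 946 m/s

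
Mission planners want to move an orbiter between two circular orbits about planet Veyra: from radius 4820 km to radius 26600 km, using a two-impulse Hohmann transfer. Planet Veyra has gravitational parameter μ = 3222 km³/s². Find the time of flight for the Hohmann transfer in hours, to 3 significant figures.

Transfer-ellipse semi-major axis a_t = (r₁ + r₂)/2 = (4820 + 26600)/2 = 15710 km.
Half the transfer-orbit period gives t = π√(a_t³/μ) = 1.090×10^5 s.
Converting: 1.090×10^5 s ÷ 3600 s/hour = 30.3 hours.

t = 30.3 hours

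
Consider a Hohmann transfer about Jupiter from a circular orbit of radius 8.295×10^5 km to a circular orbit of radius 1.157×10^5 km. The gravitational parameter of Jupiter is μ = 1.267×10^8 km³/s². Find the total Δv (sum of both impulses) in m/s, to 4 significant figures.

Transfer-ellipse semi-major axis a_t = (r₁ + r₂)/2 = (8.295×10^5 + 1.157×10^5)/2 = 4.726×10^5 km.
At r₁ the circular-orbit speed is v₁ = √(μ/r₁) = 12.359 km/s.
On the transfer ellipse at r₁, v² = μ(2/r − 1/a) gives v_a = √[μ(2/r₁ − 1/a_t)] = 6.1150 km/s.
First burn Δv₁ = |v_a − v₁| = 6.244 km/s.
Circular speed at r₂: v₂ = √(μ/r₂) = 33.09 km/s.
Transfer-orbit speed at r₂: v_p = √[μ(2/r₂ − 1/a_t)] = 43.84 km/s.
Second burn Δv₂ = |v₂ − v_p| = 10.75 km/s.
Δv = Δv₁ + Δv₂ = 6.244 + 10.75 = 16.99 km/s.

Δv = 16990 m/s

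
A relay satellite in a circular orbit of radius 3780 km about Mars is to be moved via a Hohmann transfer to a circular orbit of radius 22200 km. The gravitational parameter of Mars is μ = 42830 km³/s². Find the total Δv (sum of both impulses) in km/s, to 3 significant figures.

Δv = 1.67 km/s

The Hohmann ellipse has a_t = (r₁ + r₂)/2 = 12990 km.
Circular speed at r₁: v₁ = √(μ/r₁) = √(42830/3780) = 3.366 km/s.
Transfer-orbit speed at r₁ (vis-viva): v_p = √[μ(2/r₁ − 1/a_t)] = 4.400 km/s.
First burn Δv₁ = |v_p − v₁| = 1.034 km/s.
Circular speed at r₂: v₂ = √(μ/r₂) = 1.389 km/s.
Transfer-orbit speed at r₂: v_a = √[μ(2/r₂ − 1/a_t)] = 0.7493 km/s.
Second burn Δv₂ = |v₂ − v_a| = 0.6397 km/s.
Total Δv = Δv₁ + Δv₂ = 1.674 km/s.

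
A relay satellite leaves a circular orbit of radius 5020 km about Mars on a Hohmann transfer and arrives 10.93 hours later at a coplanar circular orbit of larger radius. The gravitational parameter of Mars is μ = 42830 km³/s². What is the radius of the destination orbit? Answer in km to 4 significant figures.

Transfer time t = 10.93 hours = 39348 s, and t = π√(a_t³/μ).
So a_t = (μ t²/π²)^(1/3) = (42830 × (39348)² / π²)^(1/3) = 18870 km.
Since a_t = (r₁ + r₂)/2, r₂ = 2a_t − r₁ = 2×18870 − 5020 = 32720 km.

r₂ = 32720 km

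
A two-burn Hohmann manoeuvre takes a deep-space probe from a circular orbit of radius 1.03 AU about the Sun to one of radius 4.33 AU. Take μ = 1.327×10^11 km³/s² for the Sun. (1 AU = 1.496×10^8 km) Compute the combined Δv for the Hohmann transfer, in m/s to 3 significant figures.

In km: r₁ = 1.03 × 1.496×10^8 = 1.54088×10^8 km; r₂ = 4.33 × 1.496×10^8 = 6.47768×10^8 km.
Transfer-ellipse semi-major axis a_t = (r₁ + r₂)/2 = (1.54088×10^8 + 6.47768×10^8)/2 = 4.00928×10^8 km.
Circular speed at r₁: v₁ = √(μ/r₁) = √(1.327×10^11/1.54088×10^8) = 29.3461 km/s.
On the transfer ellipse at r₁, vis-viva equation gives v_p = √[μ(2/r₁ − 1/a_t)] = 37.3016 km/s.
First burn Δv₁ = |v_p − v₁| = 7.9555 km/s.
At r₂, v₂ = √(μ/r₂) = 14.3128 km/s.
Transfer-orbit speed at r₂: v_a = √[μ(2/r₂ − 1/a_t)] = 8.87313 km/s.
Second burn Δv₂ = |v₂ − v_a| = 5.4397 km/s.
Δv = Δv₁ + Δv₂ = 7.9555 + 5.4397 = 13.40 km/s.

Δv = 13400 m/s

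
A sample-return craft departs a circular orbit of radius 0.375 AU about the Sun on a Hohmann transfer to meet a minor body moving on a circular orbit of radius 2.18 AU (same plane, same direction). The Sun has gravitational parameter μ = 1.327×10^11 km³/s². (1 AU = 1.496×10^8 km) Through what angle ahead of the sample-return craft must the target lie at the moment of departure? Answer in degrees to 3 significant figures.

In km: r₁ = 0.375 × 1.496×10^8 = 5.610×10^7 km; r₂ = 2.18 × 1.496×10^8 = 3.26128×10^8 km.
Semi-major axis of the transfer orbit: a_t = (5.610×10^7 + 3.26128×10^8)/2 = 1.91114×10^8 km.
Transfer time t = π√(a_t³/μ) = 2.27852×10^7 s.
Target angular speed ω₂ = √(μ/r₂³) = 6.18519×10^-8 rad/s.
Angle swept by the target during transfer: ω₂·t = 1.40931 rad = 80.748°.
Arrival is 180° from departure on the ellipse, so φ = 180° − 80.748° = 99.3°.

φ = 99.3°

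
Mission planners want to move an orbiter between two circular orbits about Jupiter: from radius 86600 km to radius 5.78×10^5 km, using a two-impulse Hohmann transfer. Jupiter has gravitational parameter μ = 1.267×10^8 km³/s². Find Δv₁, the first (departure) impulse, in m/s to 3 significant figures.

Transfer-ellipse semi-major axis a_t = (r₁ + r₂)/2 = (86600 + 5.780×10^5)/2 = 3.323×10^5 km.
Circular speed at r = 86600 km: v_c = √(μ/r) = 38.25 km/s.
Transfer-orbit speed at the same r (vis-viva, a = a_t): v_t = √[μ(2/r − 1/a_t)] = 50.45 km/s.
Δv₁ = |v_t − v_c| = |50.45 − 38.25| = 12.20 km/s.

Δv₁ = 12200 m/s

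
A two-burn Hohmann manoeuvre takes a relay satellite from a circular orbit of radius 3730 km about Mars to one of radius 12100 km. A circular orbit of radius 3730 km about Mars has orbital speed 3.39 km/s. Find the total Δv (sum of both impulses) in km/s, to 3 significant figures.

From the circular-orbit relation v² = μ/r at r = 3730 km: μ = v²r = (3.39)² × 3730 = 42865.5 km³/s².
Semi-major axis of the transfer orbit: a_t = (3730 + 12100)/2 = 7915 km.
At r₁ the circular-orbit speed is v₁ = √(μ/r₁) = 3.3900 km/s.
On the transfer ellipse at r₁, v² = μ(2/r − 1/a) gives v_p = √[μ(2/r₁ − 1/a_t)] = 4.1915 km/s.
First burn Δv₁ = |v_p − v₁| = 0.8015 km/s.
At r₂, v₂ = √(μ/r₂) = 1.8822 km/s.
Transfer-orbit speed at r₂: v_a = √[μ(2/r₂ − 1/a_t)] = 1.2921 km/s.
Second burn Δv₂ = |v₂ − v_a| = 0.5901 km/s.
Δv = Δv₁ + Δv₂ = 0.8015 + 0.5901 = 1.392 km/s.

Δv = 1.39 km/s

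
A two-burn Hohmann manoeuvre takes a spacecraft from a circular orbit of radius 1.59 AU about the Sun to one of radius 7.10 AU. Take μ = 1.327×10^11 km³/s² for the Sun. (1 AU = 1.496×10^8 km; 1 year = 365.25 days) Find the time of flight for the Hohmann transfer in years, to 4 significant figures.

In km: r₁ = 1.59 × 1.496×10^8 = 2.37864×10^8 km; r₂ = 7.10 × 1.496×10^8 = 1.06216×10^9 km.
Semi-major axis of the transfer orbit: a_t = (2.37864×10^8 + 1.06216×10^9)/2 = 6.50012×10^8 km.
Transfer time t = π√(a_t³/μ) = π√((6.50012×10^8)³ / 1.327×10^11) = 1.4292×10^8 s.
Converting: 1.4292×10^8 s ÷ 3.15576×10^7 s/year (365.25 × 86400) = 4.529 years.

t = 4.529 years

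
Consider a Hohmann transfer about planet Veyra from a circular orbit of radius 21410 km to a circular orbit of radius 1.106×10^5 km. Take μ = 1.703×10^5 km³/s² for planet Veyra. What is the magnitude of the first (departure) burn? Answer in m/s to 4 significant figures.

The Hohmann ellipse has a_t = (r₁ + r₂)/2 = 66005 km.
On the circular orbit at r = 21410 km, v_c = √(μ/r) = 2.8203 km/s.
Transfer-orbit speed at the same r (vis-viva, a = a_t): v_t = √[μ(2/r − 1/a_t)] = 3.6508 km/s.
Δv₁ = |v_t − v_c| = |3.6508 − 2.8203| = 0.8305 km/s.

Δv₁ = 830.5 m/s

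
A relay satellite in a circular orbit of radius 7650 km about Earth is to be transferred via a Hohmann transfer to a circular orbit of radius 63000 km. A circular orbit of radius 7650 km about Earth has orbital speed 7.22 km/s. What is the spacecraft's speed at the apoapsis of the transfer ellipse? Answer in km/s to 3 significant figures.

v = 1.17 km/s

From the circular-orbit relation v² = μ/r at r = 7650 km: μ = v²r = (7.22)² × 7650 = 3.98782×10^5 km³/s².
Semi-major axis of the transfer orbit: a_t = (7650 + 63000)/2 = 35325 km.
The apoapsis of the transfer ellipse is at r = 63000 km.
Applying v² = μ(2/r − 1/a_t): v = 1.171 km/s.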